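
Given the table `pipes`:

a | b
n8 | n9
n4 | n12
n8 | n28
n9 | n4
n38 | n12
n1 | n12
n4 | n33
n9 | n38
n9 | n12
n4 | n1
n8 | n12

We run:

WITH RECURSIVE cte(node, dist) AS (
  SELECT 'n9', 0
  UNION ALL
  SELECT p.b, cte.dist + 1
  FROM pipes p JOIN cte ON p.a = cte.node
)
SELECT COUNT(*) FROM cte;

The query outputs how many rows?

Base: (n9, dist=0).
Iteration 1: edges from {n9} -> (n12, dist=1), (n38, dist=1), (n4, dist=1).
Iteration 2: edges from {n12,n38,n4} -> (n1, dist=2), (n12, dist=2) x2, (n33, dist=2). [UNION ALL keeps all 4 new rows, including repeats]
Iteration 3: edges from {n1,n12,n33} -> (n12, dist=3).
Iteration 4: no outgoing edges from {n12}; recursion stops.
Total rows emitted: 9.

9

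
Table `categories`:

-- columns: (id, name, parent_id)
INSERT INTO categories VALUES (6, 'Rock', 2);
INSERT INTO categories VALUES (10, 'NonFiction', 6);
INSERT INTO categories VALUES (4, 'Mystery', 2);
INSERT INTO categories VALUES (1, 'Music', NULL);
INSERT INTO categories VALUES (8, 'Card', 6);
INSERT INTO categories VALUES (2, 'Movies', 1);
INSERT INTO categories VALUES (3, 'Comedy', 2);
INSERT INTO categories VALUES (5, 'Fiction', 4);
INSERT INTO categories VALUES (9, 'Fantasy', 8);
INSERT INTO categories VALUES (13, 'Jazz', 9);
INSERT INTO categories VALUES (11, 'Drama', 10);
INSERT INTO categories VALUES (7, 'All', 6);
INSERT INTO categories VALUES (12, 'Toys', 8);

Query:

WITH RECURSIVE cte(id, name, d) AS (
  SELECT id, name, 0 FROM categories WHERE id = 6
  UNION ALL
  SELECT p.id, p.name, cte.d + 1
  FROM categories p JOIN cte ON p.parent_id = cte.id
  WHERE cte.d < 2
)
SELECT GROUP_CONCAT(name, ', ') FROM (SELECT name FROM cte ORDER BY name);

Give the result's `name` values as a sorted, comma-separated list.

Base: id=6 (Rock) at d 0.
Iteration 1: rows with parent_id in {6} -> All (id 7, d 1), Card (id 8, d 1), NonFiction (id 10, d 1).
Iteration 2: rows with parent_id in {7,8,10} -> Fantasy (id 9, d 2), Drama (id 11, d 2), Toys (id 12, d 2).
Iteration 3: d < 2 fails for all current rows; recursion stops.

All, Card, Drama, Fantasy, NonFiction, Rock, Toys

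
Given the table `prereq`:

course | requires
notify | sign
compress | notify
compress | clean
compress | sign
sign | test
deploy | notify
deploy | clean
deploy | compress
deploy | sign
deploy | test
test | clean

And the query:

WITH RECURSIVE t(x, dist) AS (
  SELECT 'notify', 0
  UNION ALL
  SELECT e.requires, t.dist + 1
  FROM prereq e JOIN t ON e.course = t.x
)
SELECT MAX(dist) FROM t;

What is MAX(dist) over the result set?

3

Base: (notify, dist=0).
Iteration 1: edges from {notify} -> (sign, dist=1).
Iteration 2: edges from {sign} -> (test, dist=2).
Iteration 3: edges from {test} -> (clean, dist=3).
Iteration 4: no outgoing edges from {clean}; recursion stops.
dist values: 0, 1, 2, 3; the maximum is 3.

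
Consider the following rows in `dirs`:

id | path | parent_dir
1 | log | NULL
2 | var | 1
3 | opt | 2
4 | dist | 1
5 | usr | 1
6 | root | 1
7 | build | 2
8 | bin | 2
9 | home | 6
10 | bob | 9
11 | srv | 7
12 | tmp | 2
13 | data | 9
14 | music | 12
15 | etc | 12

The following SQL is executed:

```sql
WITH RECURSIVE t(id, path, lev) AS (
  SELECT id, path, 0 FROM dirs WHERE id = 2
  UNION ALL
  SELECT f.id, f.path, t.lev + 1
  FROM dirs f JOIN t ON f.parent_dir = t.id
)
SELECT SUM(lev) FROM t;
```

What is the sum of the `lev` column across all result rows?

Base: id=2 (var) at lev 0.
Iteration 1: rows with parent_dir in {2} -> opt (id 3, lev 1), build (id 7, lev 1), bin (id 8, lev 1), tmp (id 12, lev 1).
Iteration 2: rows with parent_dir in {3,7,8,12} -> srv (id 11, lev 2), music (id 14, lev 2), etc (id 15, lev 2).
Iteration 3: no rows with parent_dir in {11,14,15}; recursion stops.
SUM(lev) = 0 + 1 + 1 + 1 + 1 + 2 + 2 + 2 = 10.

10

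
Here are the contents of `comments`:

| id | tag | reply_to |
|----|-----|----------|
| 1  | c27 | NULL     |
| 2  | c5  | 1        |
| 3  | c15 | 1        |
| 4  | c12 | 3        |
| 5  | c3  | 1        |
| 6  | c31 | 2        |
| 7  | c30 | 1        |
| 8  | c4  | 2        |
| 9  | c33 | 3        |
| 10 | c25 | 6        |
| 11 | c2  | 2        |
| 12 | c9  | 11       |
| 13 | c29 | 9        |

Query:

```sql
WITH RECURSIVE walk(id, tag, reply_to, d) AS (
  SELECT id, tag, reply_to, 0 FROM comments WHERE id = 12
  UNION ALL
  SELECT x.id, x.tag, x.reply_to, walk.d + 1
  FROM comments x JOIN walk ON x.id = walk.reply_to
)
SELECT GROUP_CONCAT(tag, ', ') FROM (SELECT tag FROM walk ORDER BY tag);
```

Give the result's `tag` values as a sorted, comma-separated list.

c2, c27, c5, c9

Base: id=12 (c9), reply_to=11, d 0.
Iteration 1: join on id=11 -> c2 (id 11, reply_to=2, d 1).
Iteration 2: join on id=2 -> c5 (id 2, reply_to=1, d 2).
Iteration 3: join on id=1 -> c27 (id 1, reply_to=NULL, d 3).
Iteration 4: reply_to is NULL; no match; recursion stops.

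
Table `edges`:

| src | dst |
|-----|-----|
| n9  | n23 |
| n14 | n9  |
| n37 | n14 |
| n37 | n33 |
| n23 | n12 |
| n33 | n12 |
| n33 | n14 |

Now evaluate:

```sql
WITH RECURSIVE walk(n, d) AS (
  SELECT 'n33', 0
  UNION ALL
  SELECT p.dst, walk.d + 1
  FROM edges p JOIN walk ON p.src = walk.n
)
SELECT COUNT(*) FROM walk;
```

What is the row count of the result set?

6

Base: (n33, d=0).
Iteration 1: edges from {n33} -> (n12, d=1), (n14, d=1).
Iteration 2: edges from {n12,n14} -> (n9, d=2).
Iteration 3: edges from {n9} -> (n23, d=3).
Iteration 4: edges from {n23} -> (n12, d=4).
Iteration 5: no outgoing edges from {n12}; recursion stops.
Total rows emitted: 6.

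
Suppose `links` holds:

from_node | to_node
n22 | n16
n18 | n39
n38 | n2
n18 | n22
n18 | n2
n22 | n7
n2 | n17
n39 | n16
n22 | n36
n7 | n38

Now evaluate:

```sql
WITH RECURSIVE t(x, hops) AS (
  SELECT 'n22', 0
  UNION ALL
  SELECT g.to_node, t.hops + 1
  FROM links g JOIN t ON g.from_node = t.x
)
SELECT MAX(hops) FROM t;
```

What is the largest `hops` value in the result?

Base: (n22, hops=0).
Iteration 1: edges from {n22} -> (n16, hops=1), (n36, hops=1), (n7, hops=1).
Iteration 2: edges from {n16,n36,n7} -> (n38, hops=2).
Iteration 3: edges from {n38} -> (n2, hops=3).
Iteration 4: edges from {n2} -> (n17, hops=4).
Iteration 5: no outgoing edges from {n17}; recursion stops.
hops values: 0, 1, 1, 1, 2, 3, 4; the maximum is 4.

4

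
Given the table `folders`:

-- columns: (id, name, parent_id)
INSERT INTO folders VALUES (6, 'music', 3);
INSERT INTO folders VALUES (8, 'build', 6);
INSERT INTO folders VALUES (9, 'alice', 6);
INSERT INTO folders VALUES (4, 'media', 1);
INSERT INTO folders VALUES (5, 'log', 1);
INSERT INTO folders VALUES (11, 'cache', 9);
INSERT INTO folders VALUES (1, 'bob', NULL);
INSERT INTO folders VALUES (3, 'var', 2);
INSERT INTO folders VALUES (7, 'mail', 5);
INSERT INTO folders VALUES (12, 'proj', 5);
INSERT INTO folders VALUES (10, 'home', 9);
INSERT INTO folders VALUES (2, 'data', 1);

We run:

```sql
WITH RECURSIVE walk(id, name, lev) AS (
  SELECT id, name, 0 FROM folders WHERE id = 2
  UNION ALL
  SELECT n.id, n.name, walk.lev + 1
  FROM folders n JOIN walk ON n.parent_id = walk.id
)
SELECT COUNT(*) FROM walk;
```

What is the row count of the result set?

7

Base: id=2 (data) at lev 0.
Iteration 1: rows with parent_id in {2} -> var (id 3, lev 1).
Iteration 2: rows with parent_id in {3} -> music (id 6, lev 2).
Iteration 3: rows with parent_id in {6} -> build (id 8, lev 3), alice (id 9, lev 3).
Iteration 4: rows with parent_id in {8,9} -> home (id 10, lev 4), cache (id 11, lev 4).
Iteration 5: no rows with parent_id in {10,11}; recursion stops.
Total rows emitted: 7.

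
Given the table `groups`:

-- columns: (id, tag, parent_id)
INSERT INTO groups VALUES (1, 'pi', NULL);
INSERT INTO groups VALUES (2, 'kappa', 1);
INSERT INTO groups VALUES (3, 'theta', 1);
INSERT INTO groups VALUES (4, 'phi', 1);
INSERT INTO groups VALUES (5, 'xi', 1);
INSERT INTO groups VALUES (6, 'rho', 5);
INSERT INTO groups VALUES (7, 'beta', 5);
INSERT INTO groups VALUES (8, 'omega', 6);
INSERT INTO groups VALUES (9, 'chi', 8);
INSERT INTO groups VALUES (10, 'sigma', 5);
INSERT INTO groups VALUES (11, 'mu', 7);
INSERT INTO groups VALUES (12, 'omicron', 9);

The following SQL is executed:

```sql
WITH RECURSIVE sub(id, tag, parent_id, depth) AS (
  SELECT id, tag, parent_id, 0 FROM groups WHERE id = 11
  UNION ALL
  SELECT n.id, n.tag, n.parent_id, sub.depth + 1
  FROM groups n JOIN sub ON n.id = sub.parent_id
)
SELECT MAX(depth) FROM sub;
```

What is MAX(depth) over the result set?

3

Base: id=11 (mu), parent_id=7, depth 0.
Iteration 1: join on id=7 -> beta (id 7, parent_id=5, depth 1).
Iteration 2: join on id=5 -> xi (id 5, parent_id=1, depth 2).
Iteration 3: join on id=1 -> pi (id 1, parent_id=NULL, depth 3).
Iteration 4: parent_id is NULL; no match; recursion stops.
depth values: 0, 1, 2, 3; the maximum is 3.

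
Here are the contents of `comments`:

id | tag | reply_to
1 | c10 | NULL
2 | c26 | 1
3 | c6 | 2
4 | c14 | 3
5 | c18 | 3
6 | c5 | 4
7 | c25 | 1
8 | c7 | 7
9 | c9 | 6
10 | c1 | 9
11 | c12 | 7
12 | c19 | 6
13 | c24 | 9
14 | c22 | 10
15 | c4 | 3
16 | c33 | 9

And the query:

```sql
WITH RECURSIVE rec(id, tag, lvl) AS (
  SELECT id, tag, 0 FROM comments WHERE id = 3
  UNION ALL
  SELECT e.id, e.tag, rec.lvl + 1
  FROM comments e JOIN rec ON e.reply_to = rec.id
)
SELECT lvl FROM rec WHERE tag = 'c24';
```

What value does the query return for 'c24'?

4

Base: id=3 (c6) at lvl 0.
Iteration 1: rows with reply_to in {3} -> c14 (id 4, lvl 1), c18 (id 5, lvl 1), c4 (id 15, lvl 1).
Iteration 2: rows with reply_to in {4,5,15} -> c5 (id 6, lvl 2).
Iteration 3: rows with reply_to in {6} -> c9 (id 9, lvl 3), c19 (id 12, lvl 3).
Iteration 4: rows with reply_to in {9,12} -> c1 (id 10, lvl 4), c24 (id 13, lvl 4), c33 (id 16, lvl 4).
Iteration 5: rows with reply_to in {10,13,16} -> c22 (id 14, lvl 5).
Iteration 6: no rows with reply_to in {14}; recursion stops.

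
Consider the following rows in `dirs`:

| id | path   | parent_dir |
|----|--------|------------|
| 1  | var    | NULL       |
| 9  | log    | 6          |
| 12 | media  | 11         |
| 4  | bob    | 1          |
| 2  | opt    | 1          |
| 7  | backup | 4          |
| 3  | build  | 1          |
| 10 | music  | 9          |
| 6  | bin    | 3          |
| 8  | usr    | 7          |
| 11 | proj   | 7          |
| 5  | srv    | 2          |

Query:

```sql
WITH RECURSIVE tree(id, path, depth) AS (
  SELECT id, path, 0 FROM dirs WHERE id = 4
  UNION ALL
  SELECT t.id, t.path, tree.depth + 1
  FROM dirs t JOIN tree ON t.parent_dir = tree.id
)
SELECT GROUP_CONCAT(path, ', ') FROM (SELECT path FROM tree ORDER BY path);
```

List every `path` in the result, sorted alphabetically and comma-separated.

backup, bob, media, proj, usr

Base: id=4 (bob) at depth 0.
Iteration 1: rows with parent_dir in {4} -> backup (id 7, depth 1).
Iteration 2: rows with parent_dir in {7} -> usr (id 8, depth 2), proj (id 11, depth 2).
Iteration 3: rows with parent_dir in {8,11} -> media (id 12, depth 3).
Iteration 4: no rows with parent_dir in {12}; recursion stops.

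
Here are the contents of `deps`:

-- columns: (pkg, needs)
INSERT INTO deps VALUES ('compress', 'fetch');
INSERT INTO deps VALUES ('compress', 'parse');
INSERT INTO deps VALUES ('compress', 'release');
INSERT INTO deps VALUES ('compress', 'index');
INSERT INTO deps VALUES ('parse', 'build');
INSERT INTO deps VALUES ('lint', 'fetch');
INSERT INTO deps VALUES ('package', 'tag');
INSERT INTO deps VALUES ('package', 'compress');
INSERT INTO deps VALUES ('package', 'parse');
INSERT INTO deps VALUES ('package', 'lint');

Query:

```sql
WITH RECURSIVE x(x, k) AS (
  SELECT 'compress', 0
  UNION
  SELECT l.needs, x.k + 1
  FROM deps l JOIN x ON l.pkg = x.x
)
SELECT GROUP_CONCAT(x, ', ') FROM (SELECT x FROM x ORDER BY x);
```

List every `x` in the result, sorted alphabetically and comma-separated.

build, compress, fetch, index, parse, release

Base: (compress, k=0).
Iteration 1: edges from {compress} -> (fetch, k=1), (index, k=1), (parse, k=1), (release, k=1).
Iteration 2: edges from {fetch,index,parse,release} -> (build, k=2).
Iteration 3: no outgoing edges from {build}; recursion stops.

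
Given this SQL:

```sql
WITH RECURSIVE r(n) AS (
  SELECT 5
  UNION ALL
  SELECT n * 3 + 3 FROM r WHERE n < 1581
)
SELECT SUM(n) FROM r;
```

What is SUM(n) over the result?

Base: n=5.
Iteration 1: 5 < 1581 holds -> n = 5 * 3 + 3 = 18.
Iteration 2: 18 < 1581 holds -> n = 18 * 3 + 3 = 57.
Iteration 3: 57 < 1581 holds -> n = 57 * 3 + 3 = 174.
Iteration 4: 174 < 1581 holds -> n = 174 * 3 + 3 = 525.
Iteration 5: 525 < 1581 holds -> n = 525 * 3 + 3 = 1578.
Iteration 6: 1578 < 1581 holds -> n = 1578 * 3 + 3 = 4737.
Iteration 7: 4737 < 1581 fails; recursion stops.
SUM(n) = 5 + 18 + 57 + 174 + 525 + 1578 + 4737 = 7094.

7094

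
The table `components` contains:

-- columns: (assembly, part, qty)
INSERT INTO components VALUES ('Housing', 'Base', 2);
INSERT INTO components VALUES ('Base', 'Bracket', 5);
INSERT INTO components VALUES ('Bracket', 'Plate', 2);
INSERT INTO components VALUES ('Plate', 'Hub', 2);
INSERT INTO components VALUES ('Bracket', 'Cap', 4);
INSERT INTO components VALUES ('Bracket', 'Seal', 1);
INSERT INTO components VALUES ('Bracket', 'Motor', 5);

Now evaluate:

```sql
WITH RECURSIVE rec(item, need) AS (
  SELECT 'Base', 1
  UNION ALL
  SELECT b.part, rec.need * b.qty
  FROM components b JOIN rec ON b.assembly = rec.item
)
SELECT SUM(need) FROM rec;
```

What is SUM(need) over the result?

86

Base: (Base, need=1).
Iteration 1: components of {Base} -> Bracket = 1*5 = 5.
Iteration 2: components of {Bracket} -> Cap = 5*4 = 20, Motor = 5*5 = 25, Plate = 5*2 = 10, Seal = 5*1 = 5.
Iteration 3: components of {Cap,Motor,Plate,Seal} -> Hub = 10*2 = 20.
Iteration 4: no further components; recursion stops.
SUM(need) = 1 + 5 + 10 + 20 + 5 + 25 + 20 = 86.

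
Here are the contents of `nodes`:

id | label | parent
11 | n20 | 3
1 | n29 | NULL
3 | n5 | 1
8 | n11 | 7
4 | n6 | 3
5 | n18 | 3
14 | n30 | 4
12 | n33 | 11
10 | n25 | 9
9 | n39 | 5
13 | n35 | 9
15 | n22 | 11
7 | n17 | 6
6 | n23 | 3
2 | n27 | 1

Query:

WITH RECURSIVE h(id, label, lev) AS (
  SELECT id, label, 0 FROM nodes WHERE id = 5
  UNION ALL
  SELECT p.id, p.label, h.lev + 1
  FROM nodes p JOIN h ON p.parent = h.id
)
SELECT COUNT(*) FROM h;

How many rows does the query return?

Base: id=5 (n18) at lev 0.
Iteration 1: rows with parent in {5} -> n39 (id 9, lev 1).
Iteration 2: rows with parent in {9} -> n25 (id 10, lev 2), n35 (id 13, lev 2).
Iteration 3: no rows with parent in {10,13}; recursion stops.
Total rows emitted: 4.

4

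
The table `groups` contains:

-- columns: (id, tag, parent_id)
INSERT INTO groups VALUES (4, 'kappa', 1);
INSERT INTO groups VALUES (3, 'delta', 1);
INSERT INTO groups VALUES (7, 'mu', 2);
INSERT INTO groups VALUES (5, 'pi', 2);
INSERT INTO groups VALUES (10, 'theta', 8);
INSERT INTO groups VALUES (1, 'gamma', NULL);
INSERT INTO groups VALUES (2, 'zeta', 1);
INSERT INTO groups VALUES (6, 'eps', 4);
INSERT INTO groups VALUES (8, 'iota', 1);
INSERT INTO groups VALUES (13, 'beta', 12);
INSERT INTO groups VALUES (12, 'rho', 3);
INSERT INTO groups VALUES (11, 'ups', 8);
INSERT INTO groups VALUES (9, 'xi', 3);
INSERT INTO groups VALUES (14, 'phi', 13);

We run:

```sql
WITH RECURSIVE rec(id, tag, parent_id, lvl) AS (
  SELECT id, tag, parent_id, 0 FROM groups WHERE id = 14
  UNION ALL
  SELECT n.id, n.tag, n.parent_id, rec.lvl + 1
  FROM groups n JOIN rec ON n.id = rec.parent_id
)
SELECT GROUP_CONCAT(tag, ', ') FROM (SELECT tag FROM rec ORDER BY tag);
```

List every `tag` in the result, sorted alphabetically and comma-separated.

Base: id=14 (phi), parent_id=13, lvl 0.
Iteration 1: join on id=13 -> beta (id 13, parent_id=12, lvl 1).
Iteration 2: join on id=12 -> rho (id 12, parent_id=3, lvl 2).
Iteration 3: join on id=3 -> delta (id 3, parent_id=1, lvl 3).
Iteration 4: join on id=1 -> gamma (id 1, parent_id=NULL, lvl 4).
Iteration 5: parent_id is NULL; no match; recursion stops.

beta, delta, gamma, phi, rho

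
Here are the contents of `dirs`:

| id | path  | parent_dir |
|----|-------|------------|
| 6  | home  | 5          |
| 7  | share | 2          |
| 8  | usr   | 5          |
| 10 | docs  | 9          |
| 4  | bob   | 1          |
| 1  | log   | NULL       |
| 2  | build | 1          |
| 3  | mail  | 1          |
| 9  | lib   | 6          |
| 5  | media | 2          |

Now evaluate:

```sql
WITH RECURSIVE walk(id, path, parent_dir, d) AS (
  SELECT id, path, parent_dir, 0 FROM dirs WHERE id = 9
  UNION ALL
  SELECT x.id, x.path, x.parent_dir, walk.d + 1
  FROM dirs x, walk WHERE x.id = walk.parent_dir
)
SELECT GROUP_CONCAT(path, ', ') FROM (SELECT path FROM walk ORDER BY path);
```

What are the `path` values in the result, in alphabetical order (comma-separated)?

build, home, lib, log, media

Base: id=9 (lib), parent_dir=6, d 0.
Iteration 1: join on id=6 -> home (id 6, parent_dir=5, d 1).
Iteration 2: join on id=5 -> media (id 5, parent_dir=2, d 2).
Iteration 3: join on id=2 -> build (id 2, parent_dir=1, d 3).
Iteration 4: join on id=1 -> log (id 1, parent_dir=NULL, d 4).
Iteration 5: parent_dir is NULL; no match; recursion stops.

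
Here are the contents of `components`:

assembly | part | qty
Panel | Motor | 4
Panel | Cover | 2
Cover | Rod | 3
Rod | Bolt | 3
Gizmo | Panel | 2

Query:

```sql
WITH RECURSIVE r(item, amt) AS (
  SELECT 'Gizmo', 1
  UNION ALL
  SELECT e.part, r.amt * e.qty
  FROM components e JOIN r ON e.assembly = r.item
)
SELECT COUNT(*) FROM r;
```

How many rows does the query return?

6

Base: (Gizmo, amt=1).
Iteration 1: components of {Gizmo} -> Panel = 1*2 = 2.
Iteration 2: components of {Panel} -> Cover = 2*2 = 4, Motor = 2*4 = 8.
Iteration 3: components of {Cover,Motor} -> Rod = 4*3 = 12.
Iteration 4: components of {Rod} -> Bolt = 12*3 = 36.
Iteration 5: no further components; recursion stops.
Total rows emitted: 6.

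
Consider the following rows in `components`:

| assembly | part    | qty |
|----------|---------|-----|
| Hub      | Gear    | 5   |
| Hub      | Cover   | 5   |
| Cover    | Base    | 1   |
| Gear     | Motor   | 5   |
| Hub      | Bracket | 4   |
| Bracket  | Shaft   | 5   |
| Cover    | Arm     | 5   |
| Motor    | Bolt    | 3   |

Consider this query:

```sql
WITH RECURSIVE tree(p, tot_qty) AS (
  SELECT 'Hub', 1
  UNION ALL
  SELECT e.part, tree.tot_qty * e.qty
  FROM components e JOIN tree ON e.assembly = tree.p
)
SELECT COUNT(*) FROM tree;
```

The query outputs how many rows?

Base: (Hub, tot_qty=1).
Iteration 1: components of {Hub} -> Bracket = 1*4 = 4, Cover = 1*5 = 5, Gear = 1*5 = 5.
Iteration 2: components of {Bracket,Cover,Gear} -> Arm = 5*5 = 25, Base = 5*1 = 5, Motor = 5*5 = 25, Shaft = 4*5 = 20.
Iteration 3: components of {Arm,Base,Motor,Shaft} -> Bolt = 25*3 = 75.
Iteration 4: no further components; recursion stops.
Total rows emitted: 9.

9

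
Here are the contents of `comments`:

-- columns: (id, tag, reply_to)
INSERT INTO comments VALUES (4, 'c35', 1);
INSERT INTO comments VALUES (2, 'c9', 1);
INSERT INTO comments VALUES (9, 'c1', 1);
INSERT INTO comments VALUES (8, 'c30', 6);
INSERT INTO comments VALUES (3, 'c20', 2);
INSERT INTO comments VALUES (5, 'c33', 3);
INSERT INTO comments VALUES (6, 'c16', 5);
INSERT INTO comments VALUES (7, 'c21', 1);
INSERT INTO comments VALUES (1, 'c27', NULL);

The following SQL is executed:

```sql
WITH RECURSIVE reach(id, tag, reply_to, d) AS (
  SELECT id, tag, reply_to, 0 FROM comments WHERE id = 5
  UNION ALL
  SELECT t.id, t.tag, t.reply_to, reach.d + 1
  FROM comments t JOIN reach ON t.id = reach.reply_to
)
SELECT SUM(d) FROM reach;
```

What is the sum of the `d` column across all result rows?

6

Base: id=5 (c33), reply_to=3, d 0.
Iteration 1: join on id=3 -> c20 (id 3, reply_to=2, d 1).
Iteration 2: join on id=2 -> c9 (id 2, reply_to=1, d 2).
Iteration 3: join on id=1 -> c27 (id 1, reply_to=NULL, d 3).
Iteration 4: reply_to is NULL; no match; recursion stops.
SUM(d) = 0 + 1 + 2 + 3 = 6.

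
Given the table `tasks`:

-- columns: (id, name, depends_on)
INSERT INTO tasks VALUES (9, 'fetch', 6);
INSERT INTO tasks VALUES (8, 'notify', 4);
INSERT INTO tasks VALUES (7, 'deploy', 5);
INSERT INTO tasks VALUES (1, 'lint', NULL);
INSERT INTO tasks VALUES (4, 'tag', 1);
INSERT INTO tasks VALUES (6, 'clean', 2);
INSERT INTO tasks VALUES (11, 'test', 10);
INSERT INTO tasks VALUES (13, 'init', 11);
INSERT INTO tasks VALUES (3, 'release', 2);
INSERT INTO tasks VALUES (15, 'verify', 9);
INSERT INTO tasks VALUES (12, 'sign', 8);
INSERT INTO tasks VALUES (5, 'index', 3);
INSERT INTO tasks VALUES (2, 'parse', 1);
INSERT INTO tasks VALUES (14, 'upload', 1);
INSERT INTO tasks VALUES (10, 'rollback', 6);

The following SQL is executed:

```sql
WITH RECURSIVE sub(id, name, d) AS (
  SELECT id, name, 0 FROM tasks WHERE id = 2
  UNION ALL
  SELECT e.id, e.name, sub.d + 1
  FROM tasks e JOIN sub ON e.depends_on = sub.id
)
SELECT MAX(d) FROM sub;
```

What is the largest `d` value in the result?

4

Base: id=2 (parse) at d 0.
Iteration 1: rows with depends_on in {2} -> release (id 3, d 1), clean (id 6, d 1).
Iteration 2: rows with depends_on in {3,6} -> index (id 5, d 2), fetch (id 9, d 2), rollback (id 10, d 2).
Iteration 3: rows with depends_on in {5,9,10} -> deploy (id 7, d 3), test (id 11, d 3), verify (id 15, d 3).
Iteration 4: rows with depends_on in {7,11,15} -> init (id 13, d 4).
Iteration 5: no rows with depends_on in {13}; recursion stops.
d values: 0, 1, 1, 2, 2, 2, 3, 3, 3, 4; the maximum is 4.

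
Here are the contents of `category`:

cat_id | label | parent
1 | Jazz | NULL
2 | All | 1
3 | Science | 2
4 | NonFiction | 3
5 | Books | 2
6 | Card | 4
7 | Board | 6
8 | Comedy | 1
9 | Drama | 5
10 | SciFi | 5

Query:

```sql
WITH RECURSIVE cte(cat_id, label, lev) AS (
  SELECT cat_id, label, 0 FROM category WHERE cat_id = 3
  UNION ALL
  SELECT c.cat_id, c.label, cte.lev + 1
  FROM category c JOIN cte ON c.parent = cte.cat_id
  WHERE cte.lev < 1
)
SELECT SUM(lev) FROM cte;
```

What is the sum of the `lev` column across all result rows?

Base: cat_id=3 (Science) at lev 0.
Iteration 1: rows with parent in {3} -> NonFiction (id 4, lev 1).
Iteration 2: lev < 1 fails for all current rows; recursion stops.
SUM(lev) = 0 + 1 = 1.

1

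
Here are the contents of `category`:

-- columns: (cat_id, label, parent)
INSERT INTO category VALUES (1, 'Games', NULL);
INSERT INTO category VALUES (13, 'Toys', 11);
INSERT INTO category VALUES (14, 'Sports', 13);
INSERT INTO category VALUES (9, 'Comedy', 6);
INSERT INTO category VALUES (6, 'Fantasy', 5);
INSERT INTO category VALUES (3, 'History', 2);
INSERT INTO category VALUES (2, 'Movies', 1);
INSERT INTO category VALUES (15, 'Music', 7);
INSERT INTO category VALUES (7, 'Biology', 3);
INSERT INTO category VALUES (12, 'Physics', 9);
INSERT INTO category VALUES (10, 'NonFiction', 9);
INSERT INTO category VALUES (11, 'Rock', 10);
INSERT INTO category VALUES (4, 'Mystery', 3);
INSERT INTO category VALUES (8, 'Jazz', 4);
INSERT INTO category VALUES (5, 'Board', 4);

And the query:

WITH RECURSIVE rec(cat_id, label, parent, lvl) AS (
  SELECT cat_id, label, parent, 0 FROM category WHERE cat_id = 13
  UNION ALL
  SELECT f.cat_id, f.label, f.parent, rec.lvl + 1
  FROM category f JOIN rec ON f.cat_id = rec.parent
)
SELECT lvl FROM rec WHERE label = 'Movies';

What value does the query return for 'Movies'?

Base: cat_id=13 (Toys), parent=11, lvl 0.
Iteration 1: join on cat_id=11 -> Rock (id 11, parent=10, lvl 1).
Iteration 2: join on cat_id=10 -> NonFiction (id 10, parent=9, lvl 2).
Iteration 3: join on cat_id=9 -> Comedy (id 9, parent=6, lvl 3).
Iteration 4: join on cat_id=6 -> Fantasy (id 6, parent=5, lvl 4).
Iteration 5: join on cat_id=5 -> Board (id 5, parent=4, lvl 5).
Iteration 6: join on cat_id=4 -> Mystery (id 4, parent=3, lvl 6).
Iteration 7: join on cat_id=3 -> History (id 3, parent=2, lvl 7).
Iteration 8: join on cat_id=2 -> Movies (id 2, parent=1, lvl 8).
Iteration 9: join on cat_id=1 -> Games (id 1, parent=NULL, lvl 9).
Iteration 10: parent is NULL; no match; recursion stops.

8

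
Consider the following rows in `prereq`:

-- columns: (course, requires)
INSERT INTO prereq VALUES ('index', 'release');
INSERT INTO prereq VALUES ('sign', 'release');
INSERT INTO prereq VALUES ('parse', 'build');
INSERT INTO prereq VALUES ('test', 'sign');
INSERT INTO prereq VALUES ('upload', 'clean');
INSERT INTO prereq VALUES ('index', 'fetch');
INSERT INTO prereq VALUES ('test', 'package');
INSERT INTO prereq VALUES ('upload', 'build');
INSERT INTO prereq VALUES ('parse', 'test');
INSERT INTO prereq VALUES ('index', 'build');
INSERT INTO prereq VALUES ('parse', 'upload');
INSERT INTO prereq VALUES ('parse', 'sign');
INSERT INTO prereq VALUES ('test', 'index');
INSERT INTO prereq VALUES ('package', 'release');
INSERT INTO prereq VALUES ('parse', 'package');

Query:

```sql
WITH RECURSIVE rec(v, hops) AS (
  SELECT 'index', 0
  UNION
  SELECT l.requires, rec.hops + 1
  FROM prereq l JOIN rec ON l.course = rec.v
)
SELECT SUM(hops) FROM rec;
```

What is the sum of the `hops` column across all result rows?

3

Base: (index, hops=0).
Iteration 1: edges from {index} -> (build, hops=1), (fetch, hops=1), (release, hops=1).
Iteration 2: no outgoing edges from {build,fetch,release}; recursion stops.
SUM(hops) = 0 + 1 + 1 + 1 = 3.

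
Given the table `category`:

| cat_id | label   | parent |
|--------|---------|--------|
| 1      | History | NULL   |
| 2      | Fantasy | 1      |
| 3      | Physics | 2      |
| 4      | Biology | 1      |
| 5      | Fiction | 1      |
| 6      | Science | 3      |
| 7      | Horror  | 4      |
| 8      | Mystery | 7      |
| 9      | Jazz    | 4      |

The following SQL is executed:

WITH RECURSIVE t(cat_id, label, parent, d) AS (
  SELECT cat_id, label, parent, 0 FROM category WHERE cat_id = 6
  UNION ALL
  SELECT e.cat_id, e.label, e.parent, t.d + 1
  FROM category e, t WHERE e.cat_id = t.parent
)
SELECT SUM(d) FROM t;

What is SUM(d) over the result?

Base: cat_id=6 (Science), parent=3, d 0.
Iteration 1: join on cat_id=3 -> Physics (id 3, parent=2, d 1).
Iteration 2: join on cat_id=2 -> Fantasy (id 2, parent=1, d 2).
Iteration 3: join on cat_id=1 -> History (id 1, parent=NULL, d 3).
Iteration 4: parent is NULL; no match; recursion stops.
SUM(d) = 0 + 1 + 2 + 3 = 6.

6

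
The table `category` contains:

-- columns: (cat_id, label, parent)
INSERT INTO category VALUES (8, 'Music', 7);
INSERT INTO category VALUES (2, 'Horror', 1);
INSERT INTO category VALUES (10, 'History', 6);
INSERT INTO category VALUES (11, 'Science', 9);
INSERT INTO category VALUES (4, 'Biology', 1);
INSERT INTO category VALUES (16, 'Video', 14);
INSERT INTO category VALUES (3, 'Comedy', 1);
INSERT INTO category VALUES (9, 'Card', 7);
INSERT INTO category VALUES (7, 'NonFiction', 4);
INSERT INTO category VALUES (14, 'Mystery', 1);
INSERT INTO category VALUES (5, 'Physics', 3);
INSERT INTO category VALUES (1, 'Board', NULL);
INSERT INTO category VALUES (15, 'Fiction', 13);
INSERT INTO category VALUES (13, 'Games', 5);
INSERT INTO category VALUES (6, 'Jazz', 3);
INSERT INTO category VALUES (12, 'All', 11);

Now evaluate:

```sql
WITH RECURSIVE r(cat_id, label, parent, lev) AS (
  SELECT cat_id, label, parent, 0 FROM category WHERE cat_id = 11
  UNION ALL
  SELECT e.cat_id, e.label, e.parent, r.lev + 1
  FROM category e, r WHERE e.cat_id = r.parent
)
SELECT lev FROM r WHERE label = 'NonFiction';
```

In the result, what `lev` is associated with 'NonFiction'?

Base: cat_id=11 (Science), parent=9, lev 0.
Iteration 1: join on cat_id=9 -> Card (id 9, parent=7, lev 1).
Iteration 2: join on cat_id=7 -> NonFiction (id 7, parent=4, lev 2).
Iteration 3: join on cat_id=4 -> Biology (id 4, parent=1, lev 3).
Iteration 4: join on cat_id=1 -> Board (id 1, parent=NULL, lev 4).
Iteration 5: parent is NULL; no match; recursion stops.

2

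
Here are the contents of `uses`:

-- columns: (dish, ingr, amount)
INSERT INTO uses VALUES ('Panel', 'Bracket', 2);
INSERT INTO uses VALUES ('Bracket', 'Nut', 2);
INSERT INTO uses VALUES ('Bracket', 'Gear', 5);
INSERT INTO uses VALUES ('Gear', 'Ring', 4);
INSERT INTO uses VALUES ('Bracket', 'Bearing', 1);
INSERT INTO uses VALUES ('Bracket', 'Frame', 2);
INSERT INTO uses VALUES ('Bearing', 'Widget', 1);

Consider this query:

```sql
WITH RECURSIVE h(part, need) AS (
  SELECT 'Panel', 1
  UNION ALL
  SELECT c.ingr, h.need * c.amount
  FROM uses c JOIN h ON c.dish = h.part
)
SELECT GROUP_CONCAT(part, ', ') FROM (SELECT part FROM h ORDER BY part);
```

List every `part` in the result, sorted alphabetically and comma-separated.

Base: (Panel, need=1).
Iteration 1: components of {Panel} -> Bracket = 1*2 = 2.
Iteration 2: components of {Bracket} -> Bearing = 2*1 = 2, Frame = 2*2 = 4, Gear = 2*5 = 10, Nut = 2*2 = 4.
Iteration 3: components of {Bearing,Frame,Gear,Nut} -> Ring = 10*4 = 40, Widget = 2*1 = 2.
Iteration 4: no further components; recursion stops.

Bearing, Bracket, Frame, Gear, Nut, Panel, Ring, Widget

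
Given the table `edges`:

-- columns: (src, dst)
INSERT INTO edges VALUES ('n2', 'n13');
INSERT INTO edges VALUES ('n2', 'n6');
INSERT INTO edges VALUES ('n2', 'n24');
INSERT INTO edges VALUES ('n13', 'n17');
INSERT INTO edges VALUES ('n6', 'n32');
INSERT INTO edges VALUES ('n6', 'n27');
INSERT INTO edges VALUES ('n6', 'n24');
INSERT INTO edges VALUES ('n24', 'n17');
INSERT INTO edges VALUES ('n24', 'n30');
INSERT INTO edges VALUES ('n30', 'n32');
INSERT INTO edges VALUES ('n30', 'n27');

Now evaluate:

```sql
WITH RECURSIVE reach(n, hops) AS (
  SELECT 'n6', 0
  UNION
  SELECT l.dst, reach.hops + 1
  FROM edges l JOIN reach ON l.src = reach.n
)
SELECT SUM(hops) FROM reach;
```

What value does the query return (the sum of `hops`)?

Base: (n6, hops=0).
Iteration 1: edges from {n6} -> (n24, hops=1), (n27, hops=1), (n32, hops=1).
Iteration 2: edges from {n24,n27,n32} -> (n17, hops=2), (n30, hops=2).
Iteration 3: edges from {n17,n30} -> (n27, hops=3), (n32, hops=3).
Iteration 4: no outgoing edges from {n27,n32}; recursion stops.
SUM(hops) = 0 + 1 + 1 + 1 + 2 + 2 + 3 + 3 = 13.

13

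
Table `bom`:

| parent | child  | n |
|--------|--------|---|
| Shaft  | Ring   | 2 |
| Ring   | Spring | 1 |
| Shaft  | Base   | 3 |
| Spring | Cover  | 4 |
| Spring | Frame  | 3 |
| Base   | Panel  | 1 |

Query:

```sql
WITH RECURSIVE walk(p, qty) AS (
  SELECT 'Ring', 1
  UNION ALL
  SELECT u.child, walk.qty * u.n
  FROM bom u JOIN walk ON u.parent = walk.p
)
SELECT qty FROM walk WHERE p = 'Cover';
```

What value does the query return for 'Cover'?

Base: (Ring, qty=1).
Iteration 1: components of {Ring} -> Spring = 1*1 = 1.
Iteration 2: components of {Spring} -> Cover = 1*4 = 4, Frame = 1*3 = 3.
Iteration 3: no further components; recursion stops.

4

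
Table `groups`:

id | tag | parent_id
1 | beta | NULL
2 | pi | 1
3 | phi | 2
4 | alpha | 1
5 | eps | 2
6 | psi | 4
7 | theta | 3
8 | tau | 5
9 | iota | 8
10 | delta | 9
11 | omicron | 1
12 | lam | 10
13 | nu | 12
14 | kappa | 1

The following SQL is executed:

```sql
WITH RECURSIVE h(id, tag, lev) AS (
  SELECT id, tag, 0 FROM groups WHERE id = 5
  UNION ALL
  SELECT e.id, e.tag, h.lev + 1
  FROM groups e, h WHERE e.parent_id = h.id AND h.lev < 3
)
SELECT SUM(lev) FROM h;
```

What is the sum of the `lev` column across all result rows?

Base: id=5 (eps) at lev 0.
Iteration 1: rows with parent_id in {5} -> tau (id 8, lev 1).
Iteration 2: rows with parent_id in {8} -> iota (id 9, lev 2).
Iteration 3: rows with parent_id in {9} -> delta (id 10, lev 3).
Iteration 4: lev < 3 fails for all current rows; recursion stops.
SUM(lev) = 0 + 1 + 2 + 3 = 6.

6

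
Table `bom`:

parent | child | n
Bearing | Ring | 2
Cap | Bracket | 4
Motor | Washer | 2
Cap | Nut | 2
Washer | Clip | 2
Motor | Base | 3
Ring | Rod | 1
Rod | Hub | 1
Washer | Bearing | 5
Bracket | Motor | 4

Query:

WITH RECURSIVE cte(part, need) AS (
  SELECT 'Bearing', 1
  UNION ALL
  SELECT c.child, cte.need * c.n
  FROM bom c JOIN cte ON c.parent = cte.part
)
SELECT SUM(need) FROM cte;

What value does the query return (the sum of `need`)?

Base: (Bearing, need=1).
Iteration 1: components of {Bearing} -> Ring = 1*2 = 2.
Iteration 2: components of {Ring} -> Rod = 2*1 = 2.
Iteration 3: components of {Rod} -> Hub = 2*1 = 2.
Iteration 4: no further components; recursion stops.
SUM(need) = 1 + 2 + 2 + 2 = 7.

7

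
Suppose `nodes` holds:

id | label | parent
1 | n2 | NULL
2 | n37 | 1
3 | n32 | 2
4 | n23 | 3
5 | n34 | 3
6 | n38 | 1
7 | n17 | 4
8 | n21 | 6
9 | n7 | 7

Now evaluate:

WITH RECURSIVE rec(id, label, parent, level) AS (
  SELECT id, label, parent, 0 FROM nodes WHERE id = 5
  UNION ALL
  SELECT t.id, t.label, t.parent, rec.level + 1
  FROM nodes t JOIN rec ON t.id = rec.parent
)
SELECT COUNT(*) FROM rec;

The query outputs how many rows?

Base: id=5 (n34), parent=3, level 0.
Iteration 1: join on id=3 -> n32 (id 3, parent=2, level 1).
Iteration 2: join on id=2 -> n37 (id 2, parent=1, level 2).
Iteration 3: join on id=1 -> n2 (id 1, parent=NULL, level 3).
Iteration 4: parent is NULL; no match; recursion stops.
Total rows emitted: 4.

4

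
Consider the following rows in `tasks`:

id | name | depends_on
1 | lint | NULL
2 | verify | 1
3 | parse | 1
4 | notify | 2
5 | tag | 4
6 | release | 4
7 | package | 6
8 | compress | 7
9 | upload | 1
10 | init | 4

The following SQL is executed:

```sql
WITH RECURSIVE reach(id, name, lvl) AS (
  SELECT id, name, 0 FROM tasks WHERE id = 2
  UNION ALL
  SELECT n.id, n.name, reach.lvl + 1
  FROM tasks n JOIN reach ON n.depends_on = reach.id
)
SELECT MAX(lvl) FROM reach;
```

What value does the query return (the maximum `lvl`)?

4

Base: id=2 (verify) at lvl 0.
Iteration 1: rows with depends_on in {2} -> notify (id 4, lvl 1).
Iteration 2: rows with depends_on in {4} -> tag (id 5, lvl 2), release (id 6, lvl 2), init (id 10, lvl 2).
Iteration 3: rows with depends_on in {5,6,10} -> package (id 7, lvl 3).
Iteration 4: rows with depends_on in {7} -> compress (id 8, lvl 4).
Iteration 5: no rows with depends_on in {8}; recursion stops.
lvl values: 0, 1, 2, 2, 2, 3, 4; the maximum is 4.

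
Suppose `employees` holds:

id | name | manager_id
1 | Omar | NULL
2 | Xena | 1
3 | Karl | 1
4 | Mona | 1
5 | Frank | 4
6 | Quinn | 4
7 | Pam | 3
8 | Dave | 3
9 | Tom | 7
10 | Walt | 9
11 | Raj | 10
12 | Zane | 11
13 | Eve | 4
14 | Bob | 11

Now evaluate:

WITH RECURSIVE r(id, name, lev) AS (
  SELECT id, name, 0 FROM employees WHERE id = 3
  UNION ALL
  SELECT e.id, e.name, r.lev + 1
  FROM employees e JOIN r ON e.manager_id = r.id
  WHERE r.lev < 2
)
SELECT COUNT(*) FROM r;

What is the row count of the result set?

4

Base: id=3 (Karl) at lev 0.
Iteration 1: rows with manager_id in {3} -> Pam (id 7, lev 1), Dave (id 8, lev 1).
Iteration 2: rows with manager_id in {7,8} -> Tom (id 9, lev 2).
Iteration 3: lev < 2 fails for all current rows; recursion stops.
Total rows emitted: 4.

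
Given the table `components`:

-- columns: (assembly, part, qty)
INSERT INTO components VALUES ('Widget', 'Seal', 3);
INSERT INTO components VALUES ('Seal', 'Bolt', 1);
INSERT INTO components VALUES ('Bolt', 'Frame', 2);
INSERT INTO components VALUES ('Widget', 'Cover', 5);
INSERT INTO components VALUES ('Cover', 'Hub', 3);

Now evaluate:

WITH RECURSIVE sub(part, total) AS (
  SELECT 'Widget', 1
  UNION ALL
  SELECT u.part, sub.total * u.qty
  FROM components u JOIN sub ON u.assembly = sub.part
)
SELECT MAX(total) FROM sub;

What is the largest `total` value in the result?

15

Base: (Widget, total=1).
Iteration 1: components of {Widget} -> Cover = 1*5 = 5, Seal = 1*3 = 3.
Iteration 2: components of {Cover,Seal} -> Bolt = 3*1 = 3, Hub = 5*3 = 15.
Iteration 3: components of {Bolt,Hub} -> Frame = 3*2 = 6.
Iteration 4: no further components; recursion stops.
total values: 1, 3, 5, 3, 15, 6; the maximum is 15.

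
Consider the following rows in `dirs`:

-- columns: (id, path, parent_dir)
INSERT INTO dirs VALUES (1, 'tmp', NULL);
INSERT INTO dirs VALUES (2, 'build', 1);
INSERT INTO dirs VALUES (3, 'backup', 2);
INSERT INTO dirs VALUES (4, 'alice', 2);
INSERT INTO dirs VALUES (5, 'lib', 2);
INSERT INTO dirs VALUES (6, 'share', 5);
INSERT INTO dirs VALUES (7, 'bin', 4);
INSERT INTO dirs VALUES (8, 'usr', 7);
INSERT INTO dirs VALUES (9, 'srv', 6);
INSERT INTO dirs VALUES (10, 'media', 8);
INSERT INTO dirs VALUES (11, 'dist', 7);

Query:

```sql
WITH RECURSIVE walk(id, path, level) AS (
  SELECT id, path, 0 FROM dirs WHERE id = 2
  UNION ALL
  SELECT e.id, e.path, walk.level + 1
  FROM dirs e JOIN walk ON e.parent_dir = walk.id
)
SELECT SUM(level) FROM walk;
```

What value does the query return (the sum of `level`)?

20

Base: id=2 (build) at level 0.
Iteration 1: rows with parent_dir in {2} -> backup (id 3, level 1), alice (id 4, level 1), lib (id 5, level 1).
Iteration 2: rows with parent_dir in {3,4,5} -> share (id 6, level 2), bin (id 7, level 2).
Iteration 3: rows with parent_dir in {6,7} -> usr (id 8, level 3), srv (id 9, level 3), dist (id 11, level 3).
Iteration 4: rows with parent_dir in {8,9,11} -> media (id 10, level 4).
Iteration 5: no rows with parent_dir in {10}; recursion stops.
SUM(level) = 0 + 1 + 1 + 1 + 2 + 2 + 3 + 3 + 3 + 4 = 20.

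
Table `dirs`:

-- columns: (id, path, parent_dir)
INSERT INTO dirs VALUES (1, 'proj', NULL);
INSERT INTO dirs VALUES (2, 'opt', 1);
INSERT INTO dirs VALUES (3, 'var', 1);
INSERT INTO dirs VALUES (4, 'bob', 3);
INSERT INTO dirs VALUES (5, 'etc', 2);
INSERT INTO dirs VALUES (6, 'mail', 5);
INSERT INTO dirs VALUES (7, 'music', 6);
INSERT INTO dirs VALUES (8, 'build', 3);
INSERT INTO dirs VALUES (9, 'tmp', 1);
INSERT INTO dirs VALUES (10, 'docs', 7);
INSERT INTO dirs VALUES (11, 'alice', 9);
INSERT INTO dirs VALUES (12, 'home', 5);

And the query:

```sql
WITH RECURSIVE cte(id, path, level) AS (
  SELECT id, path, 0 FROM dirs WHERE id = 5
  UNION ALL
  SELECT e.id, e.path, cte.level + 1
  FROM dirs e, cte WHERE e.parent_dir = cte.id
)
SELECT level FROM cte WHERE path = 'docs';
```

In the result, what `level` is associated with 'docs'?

3

Base: id=5 (etc) at level 0.
Iteration 1: rows with parent_dir in {5} -> mail (id 6, level 1), home (id 12, level 1).
Iteration 2: rows with parent_dir in {6,12} -> music (id 7, level 2).
Iteration 3: rows with parent_dir in {7} -> docs (id 10, level 3).
Iteration 4: no rows with parent_dir in {10}; recursion stops.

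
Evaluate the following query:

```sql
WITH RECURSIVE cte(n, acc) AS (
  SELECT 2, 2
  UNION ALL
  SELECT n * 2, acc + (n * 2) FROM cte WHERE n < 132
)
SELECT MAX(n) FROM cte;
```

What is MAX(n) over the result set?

Base: n=2, acc=2.
Iteration 1: 2 < 132 holds -> n = 2 * 2 = 4, acc = 2 + 4 = 6.
Iteration 2: 4 < 132 holds -> n = 4 * 2 = 8, acc = 6 + 8 = 14.
Iteration 3: 8 < 132 holds -> n = 8 * 2 = 16, acc = 14 + 16 = 30.
Iteration 4: 16 < 132 holds -> n = 16 * 2 = 32, acc = 30 + 32 = 62.
Iteration 5: 32 < 132 holds -> n = 32 * 2 = 64, acc = 62 + 64 = 126.
Iteration 6: 64 < 132 holds -> n = 64 * 2 = 128, acc = 126 + 128 = 254.
Iteration 7: 128 < 132 holds -> n = 128 * 2 = 256, acc = 254 + 256 = 510.
Iteration 8: 256 < 132 fails; recursion stops.
n values: 2, 4, 8, 16, 32, 64, 128, 256; the maximum is 256.

256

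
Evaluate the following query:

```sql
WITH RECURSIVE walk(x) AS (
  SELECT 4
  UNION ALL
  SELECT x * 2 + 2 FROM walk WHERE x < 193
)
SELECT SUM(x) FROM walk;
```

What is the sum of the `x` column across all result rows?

748

Base: x=4.
Iteration 1: 4 < 193 holds -> x = 4 * 2 + 2 = 10.
Iteration 2: 10 < 193 holds -> x = 10 * 2 + 2 = 22.
Iteration 3: 22 < 193 holds -> x = 22 * 2 + 2 = 46.
Iteration 4: 46 < 193 holds -> x = 46 * 2 + 2 = 94.
Iteration 5: 94 < 193 holds -> x = 94 * 2 + 2 = 190.
Iteration 6: 190 < 193 holds -> x = 190 * 2 + 2 = 382.
Iteration 7: 382 < 193 fails; recursion stops.
SUM(x) = 4 + 10 + 22 + 46 + 94 + 190 + 382 = 748.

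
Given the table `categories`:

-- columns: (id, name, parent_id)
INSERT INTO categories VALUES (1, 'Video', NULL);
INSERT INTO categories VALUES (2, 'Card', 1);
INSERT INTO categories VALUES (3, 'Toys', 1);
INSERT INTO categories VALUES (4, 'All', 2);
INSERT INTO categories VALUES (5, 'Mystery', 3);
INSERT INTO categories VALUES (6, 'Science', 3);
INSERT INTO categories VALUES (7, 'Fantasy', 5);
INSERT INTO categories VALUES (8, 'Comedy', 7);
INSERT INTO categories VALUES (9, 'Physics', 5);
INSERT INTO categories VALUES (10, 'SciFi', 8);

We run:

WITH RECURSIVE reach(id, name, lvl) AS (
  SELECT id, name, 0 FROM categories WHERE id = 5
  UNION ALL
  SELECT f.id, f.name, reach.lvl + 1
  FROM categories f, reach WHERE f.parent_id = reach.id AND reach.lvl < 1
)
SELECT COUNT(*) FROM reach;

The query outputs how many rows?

Base: id=5 (Mystery) at lvl 0.
Iteration 1: rows with parent_id in {5} -> Fantasy (id 7, lvl 1), Physics (id 9, lvl 1).
Iteration 2: lvl < 1 fails for all current rows; recursion stops.
Total rows emitted: 3.

3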